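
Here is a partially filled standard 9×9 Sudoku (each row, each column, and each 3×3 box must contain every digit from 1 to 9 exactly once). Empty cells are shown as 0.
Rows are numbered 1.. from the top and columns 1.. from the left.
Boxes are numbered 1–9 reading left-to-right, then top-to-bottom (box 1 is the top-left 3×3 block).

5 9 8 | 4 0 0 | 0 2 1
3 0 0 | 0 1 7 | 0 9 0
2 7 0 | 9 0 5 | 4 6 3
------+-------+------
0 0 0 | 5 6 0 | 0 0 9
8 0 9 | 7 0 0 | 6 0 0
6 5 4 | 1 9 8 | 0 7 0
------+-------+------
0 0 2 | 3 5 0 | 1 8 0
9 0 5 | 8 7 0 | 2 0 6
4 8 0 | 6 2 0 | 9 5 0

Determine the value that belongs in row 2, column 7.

Cell row 2, column 7 itself could take any of {5, 8} by direct elimination.
Consider where 5 can go in column 7.
row 1, column 7 is out (row 1 already has a 5).
row 4, column 7 is out (row 4 already has a 5).
row 6, column 7 is out (row 6 already has a 5).
So the only cell in column 7 that can hold 5 is row 2, column 7.
Therefore row 2, column 7 = 5.

5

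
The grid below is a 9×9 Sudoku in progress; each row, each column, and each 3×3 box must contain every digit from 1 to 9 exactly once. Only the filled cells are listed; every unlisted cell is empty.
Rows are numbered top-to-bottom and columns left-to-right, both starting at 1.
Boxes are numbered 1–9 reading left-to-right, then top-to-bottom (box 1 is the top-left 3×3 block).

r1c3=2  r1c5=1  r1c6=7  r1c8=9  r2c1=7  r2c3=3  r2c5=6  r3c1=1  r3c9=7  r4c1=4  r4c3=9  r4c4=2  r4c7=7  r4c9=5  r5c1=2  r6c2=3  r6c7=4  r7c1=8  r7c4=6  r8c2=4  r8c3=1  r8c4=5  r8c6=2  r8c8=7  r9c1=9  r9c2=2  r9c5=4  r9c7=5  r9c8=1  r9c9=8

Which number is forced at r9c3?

6

Cell r9c3 itself could take any of {6, 7} by direct elimination.
Consider where 6 can go in row 9.
r9c4 is out (column 4 already has a 6).
r9c6 is out (box 8 already has a 6).
So the only cell in row 9 that can hold 6 is r9c3.
Therefore r9c3 = 6.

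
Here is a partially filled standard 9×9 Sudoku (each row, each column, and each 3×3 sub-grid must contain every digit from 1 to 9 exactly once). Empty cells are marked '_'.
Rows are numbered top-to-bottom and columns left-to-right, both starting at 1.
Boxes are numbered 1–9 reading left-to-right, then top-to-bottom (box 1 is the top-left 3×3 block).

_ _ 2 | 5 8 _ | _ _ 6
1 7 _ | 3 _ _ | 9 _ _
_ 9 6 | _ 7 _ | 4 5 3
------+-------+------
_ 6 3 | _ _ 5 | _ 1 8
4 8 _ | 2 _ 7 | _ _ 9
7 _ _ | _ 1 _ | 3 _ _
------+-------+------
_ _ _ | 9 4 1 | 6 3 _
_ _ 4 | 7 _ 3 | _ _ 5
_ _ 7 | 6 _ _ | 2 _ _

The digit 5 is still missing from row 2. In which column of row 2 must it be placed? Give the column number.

Consider where 5 can go in row 2.
r2c5 is out (box 2 already has a 5).
r2c6 is out (column 6 already has a 5).
r2c8 is out (column 8 already has a 5).
r2c9 is out (column 9 already has a 5).
So the only cell in row 2 that can hold 5 is r2c3.
That is column 3.

3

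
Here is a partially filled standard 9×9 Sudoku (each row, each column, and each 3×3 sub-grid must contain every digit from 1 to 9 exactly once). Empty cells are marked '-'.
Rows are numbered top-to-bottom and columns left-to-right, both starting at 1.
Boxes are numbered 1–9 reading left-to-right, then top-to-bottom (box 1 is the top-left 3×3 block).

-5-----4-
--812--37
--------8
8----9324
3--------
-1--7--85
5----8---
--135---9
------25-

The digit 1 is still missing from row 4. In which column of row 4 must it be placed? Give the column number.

5

Consider where 1 can go in row 4.
r4c2 is out (column 2 already has a 1).
r4c3 is out (column 3 already has a 1).
r4c4 is out (column 4 already has a 1).
So the only cell in row 4 that can hold 1 is r4c5.
That is column 5.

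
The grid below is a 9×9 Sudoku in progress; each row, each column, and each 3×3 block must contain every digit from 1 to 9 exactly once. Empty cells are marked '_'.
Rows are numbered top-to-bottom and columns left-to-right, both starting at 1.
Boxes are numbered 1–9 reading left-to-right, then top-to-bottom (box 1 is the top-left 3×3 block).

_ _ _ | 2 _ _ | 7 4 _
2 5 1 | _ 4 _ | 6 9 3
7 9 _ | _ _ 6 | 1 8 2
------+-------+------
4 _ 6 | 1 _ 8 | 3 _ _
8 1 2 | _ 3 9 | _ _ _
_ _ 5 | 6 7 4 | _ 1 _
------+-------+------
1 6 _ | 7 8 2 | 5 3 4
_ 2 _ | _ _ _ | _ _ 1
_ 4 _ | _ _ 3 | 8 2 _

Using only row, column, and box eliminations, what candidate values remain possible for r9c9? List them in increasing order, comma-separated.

6,7,9

Row 9 already contains {2, 3, 4, 8}.
Column 9 already contains {1, 2, 3, 4}.
Its 3×3 block (box 9) already contains {1, 2, 3, 4, 5, 8}.
Removing those from 1–9 leaves {6, 7, 9} as the candidates for r9c9.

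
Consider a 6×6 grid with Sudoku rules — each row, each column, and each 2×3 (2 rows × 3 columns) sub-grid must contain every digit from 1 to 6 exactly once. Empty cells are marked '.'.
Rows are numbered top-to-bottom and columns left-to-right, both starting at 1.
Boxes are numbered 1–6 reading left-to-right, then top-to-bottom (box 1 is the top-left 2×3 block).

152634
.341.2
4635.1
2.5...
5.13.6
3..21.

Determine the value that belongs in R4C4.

Row 4 already contains {2, 5}.
Column 4 already contains {1, 2, 3, 5, 6}.
Its 2×3 block (box 4) already contains {1, 5}.
The only value from 1–6 not eliminated is 4, so R4C4 = 4.

4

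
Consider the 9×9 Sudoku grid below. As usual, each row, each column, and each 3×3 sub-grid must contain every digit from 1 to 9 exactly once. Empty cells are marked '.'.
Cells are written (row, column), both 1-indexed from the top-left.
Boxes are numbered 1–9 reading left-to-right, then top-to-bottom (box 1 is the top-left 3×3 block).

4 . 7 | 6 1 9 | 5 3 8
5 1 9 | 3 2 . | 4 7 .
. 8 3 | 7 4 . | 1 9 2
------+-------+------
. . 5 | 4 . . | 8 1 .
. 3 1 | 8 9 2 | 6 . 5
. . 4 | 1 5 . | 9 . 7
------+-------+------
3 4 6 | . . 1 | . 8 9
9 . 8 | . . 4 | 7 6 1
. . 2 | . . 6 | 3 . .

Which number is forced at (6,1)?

8

Cell (6,1) itself could take any of {2, 6, 8} by direct elimination.
Consider where 8 can go in row 6.
(6,2) is out (column 2 already has a 8).
(6,6) is out (box 5 already has a 8).
(6,8) is out (column 8 already has a 8).
So the only cell in row 6 that can hold 8 is (6,1).
Therefore (6,1) = 8.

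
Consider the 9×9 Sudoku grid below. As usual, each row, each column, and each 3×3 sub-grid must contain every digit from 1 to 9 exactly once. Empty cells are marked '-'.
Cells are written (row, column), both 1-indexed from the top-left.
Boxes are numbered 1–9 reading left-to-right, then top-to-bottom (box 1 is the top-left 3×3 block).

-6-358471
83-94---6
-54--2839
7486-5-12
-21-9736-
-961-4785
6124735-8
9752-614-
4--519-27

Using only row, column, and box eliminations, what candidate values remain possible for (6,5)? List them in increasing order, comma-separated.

Row 6 already contains {1, 4, 5, 6, 7, 8, 9}.
Column 5 already contains {1, 4, 5, 7, 9}.
Its 3×3 block (box 5) already contains {1, 4, 5, 6, 7, 9}.
Removing those from 1–9 leaves {2, 3} as the candidates for (6,5).

2,3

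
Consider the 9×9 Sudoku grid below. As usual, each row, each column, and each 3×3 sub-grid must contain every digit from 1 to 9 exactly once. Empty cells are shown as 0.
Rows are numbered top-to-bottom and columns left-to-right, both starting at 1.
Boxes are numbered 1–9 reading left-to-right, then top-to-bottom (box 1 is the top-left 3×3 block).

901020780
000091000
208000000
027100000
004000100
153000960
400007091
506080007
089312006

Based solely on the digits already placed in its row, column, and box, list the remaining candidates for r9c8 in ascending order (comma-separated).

Row 9 already contains {1, 2, 3, 6, 8, 9}.
Column 8 already contains {6, 8, 9}.
Its 3×3 block (box 9) already contains {1, 6, 7, 9}.
Removing those from 1–9 leaves {4, 5} as the candidates for r9c8.

4,5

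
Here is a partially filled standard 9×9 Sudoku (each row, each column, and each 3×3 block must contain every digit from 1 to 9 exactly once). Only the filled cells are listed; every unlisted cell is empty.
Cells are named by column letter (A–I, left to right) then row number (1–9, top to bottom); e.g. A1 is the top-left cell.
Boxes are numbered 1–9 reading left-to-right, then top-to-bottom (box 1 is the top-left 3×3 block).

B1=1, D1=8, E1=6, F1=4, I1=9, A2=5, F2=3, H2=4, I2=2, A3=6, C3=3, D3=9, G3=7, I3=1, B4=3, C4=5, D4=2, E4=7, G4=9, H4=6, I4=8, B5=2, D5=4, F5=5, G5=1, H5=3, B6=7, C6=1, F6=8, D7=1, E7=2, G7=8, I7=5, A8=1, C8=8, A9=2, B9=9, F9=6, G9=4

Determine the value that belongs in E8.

4

Cell E8 itself could take any of {3, 4, 5, 9} by direct elimination.
Consider where 4 can go in box 8.
F7 is out (column F already has a 4).
D8 is out (column D already has a 4).
F8 is out (column F already has a 4).
D9 is out (row 9 already has a 4).
E9 is out (row 9 already has a 4).
So the only cell in box 8 that can hold 4 is E8.
Therefore E8 = 4.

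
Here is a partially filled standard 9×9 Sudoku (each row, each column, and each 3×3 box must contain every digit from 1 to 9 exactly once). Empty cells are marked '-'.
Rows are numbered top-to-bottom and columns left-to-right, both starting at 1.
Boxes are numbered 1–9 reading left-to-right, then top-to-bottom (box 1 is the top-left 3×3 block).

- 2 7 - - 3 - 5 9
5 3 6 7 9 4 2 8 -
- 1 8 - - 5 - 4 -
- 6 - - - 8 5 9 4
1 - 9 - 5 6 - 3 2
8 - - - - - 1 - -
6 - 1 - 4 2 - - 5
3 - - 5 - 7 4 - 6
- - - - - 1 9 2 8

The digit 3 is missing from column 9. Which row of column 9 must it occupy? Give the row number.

Consider where 3 can go in column 9.
R2C9 is out (row 2 already has a 3).
R6C9 is out (box 6 already has a 3).
So the only cell in column 9 that can hold 3 is R3C9.
That is row 3.

3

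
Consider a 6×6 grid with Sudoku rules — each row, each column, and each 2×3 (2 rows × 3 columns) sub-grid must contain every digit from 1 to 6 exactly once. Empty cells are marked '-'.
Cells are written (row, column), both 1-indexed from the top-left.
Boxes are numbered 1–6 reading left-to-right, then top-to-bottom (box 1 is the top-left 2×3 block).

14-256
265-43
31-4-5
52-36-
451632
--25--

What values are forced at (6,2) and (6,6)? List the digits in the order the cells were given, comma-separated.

3,4

For (6,2):
  Row 6 already contains {2, 5}.
  Column 2 already contains {1, 2, 4, 5, 6}.
  Its 2×3 block (box 5) already contains {1, 2, 4, 5}.
  The only value from 1–6 not eliminated is 3, so (6,2) = 3.
For (6,6):
  Consider where 4 can go in box 6.
  (6,5) is out (column 5 already has a 4).
  So the only cell in box 6 that can hold 4 is (6,6).
  So (6,6) = 4.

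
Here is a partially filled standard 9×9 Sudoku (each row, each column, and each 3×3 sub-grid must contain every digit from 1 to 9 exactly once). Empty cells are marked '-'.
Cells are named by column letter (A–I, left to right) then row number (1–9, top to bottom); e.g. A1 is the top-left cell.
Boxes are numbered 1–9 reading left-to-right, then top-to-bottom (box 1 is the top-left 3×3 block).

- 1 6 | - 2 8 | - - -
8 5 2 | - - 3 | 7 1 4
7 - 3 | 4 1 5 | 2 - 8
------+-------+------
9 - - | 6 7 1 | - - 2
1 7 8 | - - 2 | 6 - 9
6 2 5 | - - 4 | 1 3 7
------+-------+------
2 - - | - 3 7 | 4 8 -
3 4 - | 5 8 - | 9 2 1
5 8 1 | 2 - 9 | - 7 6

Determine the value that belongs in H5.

Cell H5 itself could take any of {4, 5} by direct elimination.
Consider where 4 can go in row 5.
D5 is out (column D already has a 4).
E5 is out (box 5 already has a 4).
So the only cell in row 5 that can hold 4 is H5.
Therefore H5 = 4.

4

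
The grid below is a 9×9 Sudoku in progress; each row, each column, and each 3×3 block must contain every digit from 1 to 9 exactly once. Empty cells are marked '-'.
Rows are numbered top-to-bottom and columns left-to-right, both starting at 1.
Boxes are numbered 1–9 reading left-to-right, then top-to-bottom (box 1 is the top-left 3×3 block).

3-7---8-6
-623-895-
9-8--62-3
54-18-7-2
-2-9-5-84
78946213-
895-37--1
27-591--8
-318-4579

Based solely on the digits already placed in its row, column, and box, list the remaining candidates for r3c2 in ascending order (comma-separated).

Row 3 already contains {2, 3, 6, 8, 9}.
Column 2 already contains {2, 3, 4, 6, 7, 8, 9}.
Its 3×3 block (box 1) already contains {2, 3, 6, 7, 8, 9}.
Removing those from 1–9 leaves {1, 5} as the candidates for r3c2.

1,5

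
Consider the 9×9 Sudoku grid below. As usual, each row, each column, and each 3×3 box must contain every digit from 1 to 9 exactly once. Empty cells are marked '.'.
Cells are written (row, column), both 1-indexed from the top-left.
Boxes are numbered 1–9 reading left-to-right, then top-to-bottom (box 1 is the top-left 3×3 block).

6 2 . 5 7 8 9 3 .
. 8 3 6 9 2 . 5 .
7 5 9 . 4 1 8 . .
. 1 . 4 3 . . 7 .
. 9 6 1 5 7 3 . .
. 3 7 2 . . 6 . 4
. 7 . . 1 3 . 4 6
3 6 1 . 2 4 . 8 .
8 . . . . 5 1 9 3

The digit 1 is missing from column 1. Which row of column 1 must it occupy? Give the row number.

Consider where 1 can go in column 1.
(4,1) is out (row 4 already has a 1).
(5,1) is out (row 5 already has a 1).
(6,1) is out (box 4 already has a 1).
(7,1) is out (row 7 already has a 1).
So the only cell in column 1 that can hold 1 is (2,1).
That is row 2.

2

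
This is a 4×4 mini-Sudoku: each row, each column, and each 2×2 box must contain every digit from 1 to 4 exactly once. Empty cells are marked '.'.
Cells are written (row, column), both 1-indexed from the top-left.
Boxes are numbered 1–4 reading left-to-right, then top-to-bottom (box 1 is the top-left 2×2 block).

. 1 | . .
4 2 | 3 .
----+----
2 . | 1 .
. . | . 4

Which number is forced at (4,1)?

1

Cell (4,1) itself could take any of {1, 3} by direct elimination.
Consider where 1 can go in box 3.
(3,2) is out (row 3 already has a 1).
(4,2) is out (column 2 already has a 1).
So the only cell in box 3 that can hold 1 is (4,1).
Therefore (4,1) = 1.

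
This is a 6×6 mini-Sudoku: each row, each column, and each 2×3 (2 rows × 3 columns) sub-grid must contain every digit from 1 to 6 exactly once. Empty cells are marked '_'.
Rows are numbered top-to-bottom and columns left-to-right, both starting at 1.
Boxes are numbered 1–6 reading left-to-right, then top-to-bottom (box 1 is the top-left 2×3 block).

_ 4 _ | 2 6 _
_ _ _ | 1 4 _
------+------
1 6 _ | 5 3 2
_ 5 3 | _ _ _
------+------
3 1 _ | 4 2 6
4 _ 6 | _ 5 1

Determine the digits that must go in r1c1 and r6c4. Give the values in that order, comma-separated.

For r1c1:
  Row 1 already contains {2, 4, 6}.
  Column 1 already contains {1, 3, 4}.
  Its 2×3 block (box 1) already contains {4}.
  The only value from 1–6 not eliminated is 5, so r1c1 = 5.
For r6c4:
  Row 6 already contains {1, 4, 5, 6}.
  Column 4 already contains {1, 2, 4, 5}.
  Its 2×3 block (box 6) already contains {1, 2, 4, 5, 6}.
  The only value from 1–6 not eliminated is 3, so r6c4 = 3.

5,3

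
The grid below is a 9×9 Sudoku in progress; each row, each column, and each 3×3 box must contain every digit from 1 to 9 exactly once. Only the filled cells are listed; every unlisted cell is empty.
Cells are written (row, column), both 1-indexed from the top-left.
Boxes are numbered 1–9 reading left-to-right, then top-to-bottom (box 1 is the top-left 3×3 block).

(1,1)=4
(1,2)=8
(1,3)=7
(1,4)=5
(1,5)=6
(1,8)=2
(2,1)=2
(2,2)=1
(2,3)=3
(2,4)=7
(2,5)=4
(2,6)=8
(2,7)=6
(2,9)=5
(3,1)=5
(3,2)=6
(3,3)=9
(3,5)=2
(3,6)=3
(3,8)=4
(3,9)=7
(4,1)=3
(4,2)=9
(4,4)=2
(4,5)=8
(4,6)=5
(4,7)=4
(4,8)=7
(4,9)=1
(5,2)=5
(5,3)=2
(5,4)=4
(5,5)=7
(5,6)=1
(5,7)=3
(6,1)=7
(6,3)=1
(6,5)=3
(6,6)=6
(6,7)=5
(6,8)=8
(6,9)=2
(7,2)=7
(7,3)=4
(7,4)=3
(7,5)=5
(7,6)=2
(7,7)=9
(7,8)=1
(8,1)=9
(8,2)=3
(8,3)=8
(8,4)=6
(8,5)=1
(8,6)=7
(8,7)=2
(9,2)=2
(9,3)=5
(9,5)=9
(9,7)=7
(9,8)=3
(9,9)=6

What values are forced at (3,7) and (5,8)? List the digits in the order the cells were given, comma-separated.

8,6

For (3,7):
  Consider where 8 can go in box 3.
  (1,7) is out (row 1 already has a 8).
  (1,9) is out (row 1 already has a 8).
  (2,8) is out (row 2 already has a 8).
  So the only cell in box 3 that can hold 8 is (3,7).
  So (3,7) = 8.
For (5,8):
  Consider where 6 can go in column 8.
  (2,8) is out (row 2 already has a 6).
  (8,8) is out (row 8 already has a 6).
  So the only cell in column 8 that can hold 6 is (5,8).
  So (5,8) = 6.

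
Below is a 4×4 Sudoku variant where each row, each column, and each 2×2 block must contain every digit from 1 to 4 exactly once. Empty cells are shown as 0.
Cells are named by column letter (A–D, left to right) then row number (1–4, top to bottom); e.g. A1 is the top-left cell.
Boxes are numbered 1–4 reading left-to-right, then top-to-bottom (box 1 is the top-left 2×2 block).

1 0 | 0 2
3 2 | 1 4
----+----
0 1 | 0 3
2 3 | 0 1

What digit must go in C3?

Cell C3 itself could take any of {2, 4} by direct elimination.
Consider where 2 can go in box 4.
C4 is out (row 4 already has a 2).
So the only cell in box 4 that can hold 2 is C3.
Therefore C3 = 2.

2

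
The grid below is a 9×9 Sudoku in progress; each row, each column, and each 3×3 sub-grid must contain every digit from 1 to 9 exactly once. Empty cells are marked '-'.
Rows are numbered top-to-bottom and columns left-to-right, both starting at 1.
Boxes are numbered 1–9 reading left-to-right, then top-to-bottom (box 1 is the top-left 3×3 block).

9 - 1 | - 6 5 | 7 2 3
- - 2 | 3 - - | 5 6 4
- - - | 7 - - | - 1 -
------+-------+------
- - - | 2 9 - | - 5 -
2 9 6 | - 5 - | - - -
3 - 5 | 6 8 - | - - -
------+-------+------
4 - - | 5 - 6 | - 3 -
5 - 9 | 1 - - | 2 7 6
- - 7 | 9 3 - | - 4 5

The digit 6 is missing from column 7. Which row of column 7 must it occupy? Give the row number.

4

Consider where 6 can go in column 7.
R3C7 is out (box 3 already has a 6).
R5C7 is out (row 5 already has a 6).
R6C7 is out (row 6 already has a 6).
R7C7 is out (row 7 already has a 6).
R9C7 is out (box 9 already has a 6).
So the only cell in column 7 that can hold 6 is R4C7.
That is row 4.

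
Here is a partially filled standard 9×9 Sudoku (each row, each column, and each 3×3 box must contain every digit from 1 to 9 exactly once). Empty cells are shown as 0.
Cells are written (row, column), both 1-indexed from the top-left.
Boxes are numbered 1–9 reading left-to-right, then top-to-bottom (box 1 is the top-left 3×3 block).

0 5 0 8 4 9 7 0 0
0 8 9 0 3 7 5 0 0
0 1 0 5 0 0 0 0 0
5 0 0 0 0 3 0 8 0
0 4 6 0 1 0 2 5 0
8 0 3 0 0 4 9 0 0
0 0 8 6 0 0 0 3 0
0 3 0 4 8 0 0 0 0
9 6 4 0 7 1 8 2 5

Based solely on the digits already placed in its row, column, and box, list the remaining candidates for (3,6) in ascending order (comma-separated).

2,6

Row 3 already contains {1, 5}.
Column 6 already contains {1, 3, 4, 7, 9}.
Its 3×3 block (box 2) already contains {3, 4, 5, 7, 8, 9}.
Removing those from 1–9 leaves {2, 6} as the candidates for (3,6).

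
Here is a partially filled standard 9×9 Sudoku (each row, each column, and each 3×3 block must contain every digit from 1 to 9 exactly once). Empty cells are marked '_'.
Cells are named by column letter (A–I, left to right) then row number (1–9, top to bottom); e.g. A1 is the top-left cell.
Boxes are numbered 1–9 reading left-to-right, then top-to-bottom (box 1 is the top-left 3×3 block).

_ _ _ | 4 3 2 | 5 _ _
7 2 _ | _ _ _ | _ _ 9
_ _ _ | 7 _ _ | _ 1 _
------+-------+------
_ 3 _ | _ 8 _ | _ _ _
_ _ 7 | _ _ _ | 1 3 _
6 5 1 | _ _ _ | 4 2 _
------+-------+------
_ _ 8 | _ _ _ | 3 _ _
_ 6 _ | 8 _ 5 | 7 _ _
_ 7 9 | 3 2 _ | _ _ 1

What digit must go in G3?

Cell G3 itself could take any of {2, 6, 8} by direct elimination.
Consider where 2 can go in column G.
G2 is out (row 2 already has a 2).
G4 is out (box 6 already has a 2).
G9 is out (row 9 already has a 2).
So the only cell in column G that can hold 2 is G3.
Therefore G3 = 2.

2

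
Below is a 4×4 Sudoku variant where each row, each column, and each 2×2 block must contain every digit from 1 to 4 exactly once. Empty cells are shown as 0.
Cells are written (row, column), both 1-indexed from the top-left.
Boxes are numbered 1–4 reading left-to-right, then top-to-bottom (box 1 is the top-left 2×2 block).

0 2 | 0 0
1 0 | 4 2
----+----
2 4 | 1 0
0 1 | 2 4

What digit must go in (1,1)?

Cell (1,1) itself could take any of {3, 4} by direct elimination.
Consider where 4 can go in box 1.
(2,2) is out (row 2 already has a 4).
So the only cell in box 1 that can hold 4 is (1,1).
Therefore (1,1) = 4.

4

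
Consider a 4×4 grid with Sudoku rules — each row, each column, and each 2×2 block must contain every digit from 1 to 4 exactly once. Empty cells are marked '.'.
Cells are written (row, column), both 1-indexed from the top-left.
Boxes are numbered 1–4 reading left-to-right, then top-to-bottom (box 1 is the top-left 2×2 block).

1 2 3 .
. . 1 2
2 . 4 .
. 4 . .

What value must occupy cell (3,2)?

Cell (3,2) itself could take any of {1, 3} by direct elimination.
Consider where 1 can go in column 2.
(2,2) is out (row 2 already has a 1).
So the only cell in column 2 that can hold 1 is (3,2).
Therefore (3,2) = 1.

1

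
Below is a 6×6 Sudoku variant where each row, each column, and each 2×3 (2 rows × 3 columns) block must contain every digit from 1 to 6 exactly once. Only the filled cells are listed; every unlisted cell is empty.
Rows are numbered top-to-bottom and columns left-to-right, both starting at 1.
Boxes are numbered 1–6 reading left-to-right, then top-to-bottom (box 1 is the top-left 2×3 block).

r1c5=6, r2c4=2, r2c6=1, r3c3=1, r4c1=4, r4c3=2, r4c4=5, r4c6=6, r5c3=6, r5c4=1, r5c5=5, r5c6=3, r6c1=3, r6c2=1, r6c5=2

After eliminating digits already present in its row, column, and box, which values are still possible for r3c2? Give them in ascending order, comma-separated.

3,5,6

Row 3 already contains {1}.
Column 2 already contains {1}.
Its 2×3 block (box 3) already contains {1, 2, 4}.
Removing those from 1–6 leaves {3, 5, 6} as the candidates for r3c2.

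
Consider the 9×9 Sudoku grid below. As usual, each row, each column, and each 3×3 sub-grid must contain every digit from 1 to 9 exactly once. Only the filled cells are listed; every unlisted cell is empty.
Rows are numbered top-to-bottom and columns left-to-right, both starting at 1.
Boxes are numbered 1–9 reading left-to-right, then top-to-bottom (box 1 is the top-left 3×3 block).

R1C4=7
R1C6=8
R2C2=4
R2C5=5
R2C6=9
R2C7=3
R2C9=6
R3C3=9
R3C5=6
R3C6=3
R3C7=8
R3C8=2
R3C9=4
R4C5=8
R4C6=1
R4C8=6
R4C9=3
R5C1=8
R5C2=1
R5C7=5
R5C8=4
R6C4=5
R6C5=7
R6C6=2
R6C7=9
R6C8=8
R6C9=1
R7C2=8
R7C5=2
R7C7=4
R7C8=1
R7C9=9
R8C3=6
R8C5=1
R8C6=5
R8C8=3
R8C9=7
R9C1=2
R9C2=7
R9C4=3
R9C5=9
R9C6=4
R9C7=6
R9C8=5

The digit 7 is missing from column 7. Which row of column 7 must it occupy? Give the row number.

4

Consider where 7 can go in column 7.
R1C7 is out (row 1 already has a 7).
R8C7 is out (row 8 already has a 7).
So the only cell in column 7 that can hold 7 is R4C7.
That is row 4.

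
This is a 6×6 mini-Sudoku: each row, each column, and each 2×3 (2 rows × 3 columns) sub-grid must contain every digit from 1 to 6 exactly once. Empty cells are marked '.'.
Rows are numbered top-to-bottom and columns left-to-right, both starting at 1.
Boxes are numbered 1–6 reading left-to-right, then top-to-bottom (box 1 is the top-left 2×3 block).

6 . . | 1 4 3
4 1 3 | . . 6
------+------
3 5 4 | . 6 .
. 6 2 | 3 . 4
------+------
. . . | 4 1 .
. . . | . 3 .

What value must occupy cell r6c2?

Cell r6c2 itself could take any of {2, 4} by direct elimination.
Consider where 4 can go in row 6.
r6c1 is out (column 1 already has a 4).
r6c3 is out (column 3 already has a 4).
r6c4 is out (column 4 already has a 4).
r6c6 is out (column 6 already has a 4).
So the only cell in row 6 that can hold 4 is r6c2.
Therefore r6c2 = 4.

4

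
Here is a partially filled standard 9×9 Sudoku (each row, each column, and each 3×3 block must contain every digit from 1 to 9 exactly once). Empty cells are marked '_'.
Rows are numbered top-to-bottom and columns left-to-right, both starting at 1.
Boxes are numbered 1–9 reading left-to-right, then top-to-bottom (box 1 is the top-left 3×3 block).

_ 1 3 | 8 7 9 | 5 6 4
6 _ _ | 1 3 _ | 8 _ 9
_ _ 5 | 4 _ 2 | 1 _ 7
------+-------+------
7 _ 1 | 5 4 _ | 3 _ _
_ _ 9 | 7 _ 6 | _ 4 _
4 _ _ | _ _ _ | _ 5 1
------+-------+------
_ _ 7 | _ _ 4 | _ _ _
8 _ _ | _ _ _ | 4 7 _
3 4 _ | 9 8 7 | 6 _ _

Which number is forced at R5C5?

1

Cell R5C5 itself could take any of {1, 2} by direct elimination.
Consider where 1 can go in row 5.
R5C1 is out (box 4 already has a 1).
R5C2 is out (column 2 already has a 1).
R5C7 is out (column 7 already has a 1).
R5C9 is out (column 9 already has a 1).
So the only cell in row 5 that can hold 1 is R5C5.
Therefore R5C5 = 1.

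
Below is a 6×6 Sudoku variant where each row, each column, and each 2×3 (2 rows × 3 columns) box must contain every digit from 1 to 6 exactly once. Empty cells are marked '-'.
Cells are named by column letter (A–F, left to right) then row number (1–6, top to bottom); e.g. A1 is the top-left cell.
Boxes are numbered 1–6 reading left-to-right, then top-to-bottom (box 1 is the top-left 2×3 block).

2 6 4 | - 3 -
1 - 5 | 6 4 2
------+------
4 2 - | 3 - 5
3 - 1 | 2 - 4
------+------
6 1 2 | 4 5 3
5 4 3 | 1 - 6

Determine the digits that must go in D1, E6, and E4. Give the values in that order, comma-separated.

5,2,6

For D1:
  Row 1 already contains {2, 3, 4, 6}.
  Column D already contains {1, 2, 3, 4, 6}.
  Its 2×3 block (box 2) already contains {2, 3, 4, 6}.
  The only value from 1–6 not eliminated is 5, so D1 = 5.
For E6:
  Row 6 already contains {1, 3, 4, 5, 6}.
  Column E already contains {3, 4, 5}.
  Its 2×3 block (box 6) already contains {1, 3, 4, 5, 6}.
  The only value from 1–6 not eliminated is 2, so E6 = 2.
For E4:
  Row 4 already contains {1, 2, 3, 4}.
  Column E already contains {3, 4, 5}.
  Its 2×3 block (box 4) already contains {2, 3, 4, 5}.
  The only value from 1–6 not eliminated is 6, so E4 = 6.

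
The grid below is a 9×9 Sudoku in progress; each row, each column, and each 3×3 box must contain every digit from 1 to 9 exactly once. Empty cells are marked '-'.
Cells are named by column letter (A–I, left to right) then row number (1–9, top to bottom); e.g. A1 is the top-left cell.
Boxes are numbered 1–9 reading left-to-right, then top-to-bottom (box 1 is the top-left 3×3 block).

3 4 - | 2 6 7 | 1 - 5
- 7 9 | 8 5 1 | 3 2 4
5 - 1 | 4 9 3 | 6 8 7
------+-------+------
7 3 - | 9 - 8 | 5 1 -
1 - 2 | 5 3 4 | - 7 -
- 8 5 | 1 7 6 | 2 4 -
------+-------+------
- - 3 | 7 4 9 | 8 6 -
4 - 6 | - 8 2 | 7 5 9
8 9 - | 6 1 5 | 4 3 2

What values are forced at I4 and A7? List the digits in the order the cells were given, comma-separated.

For I4:
  Row 4 already contains {1, 3, 5, 7, 8, 9}.
  Column I already contains {2, 4, 5, 7, 9}.
  Its 3×3 block (box 6) already contains {1, 2, 4, 5, 7}.
  The only value from 1–9 not eliminated is 6, so I4 = 6.
For A7:
  Row 7 already contains {3, 4, 6, 7, 8, 9}.
  Column A already contains {1, 3, 4, 5, 7, 8}.
  Its 3×3 block (box 7) already contains {3, 4, 6, 8, 9}.
  The only value from 1–9 not eliminated is 2, so A7 = 2.

6,2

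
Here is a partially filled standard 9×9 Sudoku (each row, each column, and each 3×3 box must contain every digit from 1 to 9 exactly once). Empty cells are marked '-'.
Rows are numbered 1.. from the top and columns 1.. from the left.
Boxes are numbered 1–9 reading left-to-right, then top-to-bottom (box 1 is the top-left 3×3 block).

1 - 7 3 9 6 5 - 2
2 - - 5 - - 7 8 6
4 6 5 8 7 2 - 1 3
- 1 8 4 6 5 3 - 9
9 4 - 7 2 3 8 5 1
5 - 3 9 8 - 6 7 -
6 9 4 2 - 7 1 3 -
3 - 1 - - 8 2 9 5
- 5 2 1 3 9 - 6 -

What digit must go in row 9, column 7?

4

Row 9 already contains {1, 2, 3, 5, 6, 9}.
Column 7 already contains {1, 2, 3, 5, 6, 7, 8}.
Its 3×3 block (box 9) already contains {1, 2, 3, 5, 6, 9}.
The only value from 1–9 not eliminated is 4, so row 9, column 7 = 4.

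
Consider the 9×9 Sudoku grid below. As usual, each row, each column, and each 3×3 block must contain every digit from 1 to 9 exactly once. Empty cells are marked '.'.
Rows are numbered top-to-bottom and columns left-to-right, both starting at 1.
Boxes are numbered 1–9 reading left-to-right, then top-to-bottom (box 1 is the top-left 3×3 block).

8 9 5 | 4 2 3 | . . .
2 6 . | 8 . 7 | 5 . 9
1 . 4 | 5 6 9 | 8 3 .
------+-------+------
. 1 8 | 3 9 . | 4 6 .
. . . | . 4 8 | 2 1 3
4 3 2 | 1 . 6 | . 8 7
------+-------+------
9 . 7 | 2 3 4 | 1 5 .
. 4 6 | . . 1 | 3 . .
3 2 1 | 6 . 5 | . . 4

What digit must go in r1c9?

Cell r1c9 itself could take any of {1, 6} by direct elimination.
Consider where 1 can go in row 1.
r1c7 is out (column 7 already has a 1).
r1c8 is out (column 8 already has a 1).
So the only cell in row 1 that can hold 1 is r1c9.
Therefore r1c9 = 1.

1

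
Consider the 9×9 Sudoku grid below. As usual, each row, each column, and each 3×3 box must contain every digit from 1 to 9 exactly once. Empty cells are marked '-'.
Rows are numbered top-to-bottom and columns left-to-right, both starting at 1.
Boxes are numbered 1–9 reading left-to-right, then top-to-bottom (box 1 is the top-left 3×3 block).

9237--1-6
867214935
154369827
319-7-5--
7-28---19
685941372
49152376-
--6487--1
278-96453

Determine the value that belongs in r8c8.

9

Row 8 already contains {1, 4, 6, 7, 8}.
Column 8 already contains {1, 2, 3, 5, 6, 7}.
Its 3×3 block (box 9) already contains {1, 3, 4, 5, 6, 7}.
The only value from 1–9 not eliminated is 9, so r8c8 = 9.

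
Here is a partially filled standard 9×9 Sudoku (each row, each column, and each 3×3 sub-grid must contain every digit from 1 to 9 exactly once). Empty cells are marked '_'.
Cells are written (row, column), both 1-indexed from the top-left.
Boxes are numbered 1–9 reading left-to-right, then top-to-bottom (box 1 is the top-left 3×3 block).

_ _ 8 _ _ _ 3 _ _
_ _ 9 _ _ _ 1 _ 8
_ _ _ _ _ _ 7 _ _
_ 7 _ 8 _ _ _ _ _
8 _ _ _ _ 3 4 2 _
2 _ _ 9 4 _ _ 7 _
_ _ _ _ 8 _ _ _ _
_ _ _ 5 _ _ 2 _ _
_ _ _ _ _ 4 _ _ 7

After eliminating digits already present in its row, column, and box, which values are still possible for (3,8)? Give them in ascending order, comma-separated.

Row 3 already contains {7}.
Column 8 already contains {2, 7}.
Its 3×3 block (box 3) already contains {1, 3, 7, 8}.
Removing those from 1–9 leaves {4, 5, 6, 9} as the candidates for (3,8).

4,5,6,9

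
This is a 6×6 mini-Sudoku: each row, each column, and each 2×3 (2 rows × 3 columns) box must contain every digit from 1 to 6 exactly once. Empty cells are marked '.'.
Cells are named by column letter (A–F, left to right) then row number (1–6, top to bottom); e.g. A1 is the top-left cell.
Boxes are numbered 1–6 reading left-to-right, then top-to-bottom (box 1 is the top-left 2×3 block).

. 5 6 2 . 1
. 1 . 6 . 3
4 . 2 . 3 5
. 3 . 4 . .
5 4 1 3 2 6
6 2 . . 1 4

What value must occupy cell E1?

4

Row 1 already contains {1, 2, 5, 6}.
Column E already contains {1, 2, 3}.
Its 2×3 block (box 2) already contains {1, 2, 3, 6}.
The only value from 1–6 not eliminated is 4, so E1 = 4.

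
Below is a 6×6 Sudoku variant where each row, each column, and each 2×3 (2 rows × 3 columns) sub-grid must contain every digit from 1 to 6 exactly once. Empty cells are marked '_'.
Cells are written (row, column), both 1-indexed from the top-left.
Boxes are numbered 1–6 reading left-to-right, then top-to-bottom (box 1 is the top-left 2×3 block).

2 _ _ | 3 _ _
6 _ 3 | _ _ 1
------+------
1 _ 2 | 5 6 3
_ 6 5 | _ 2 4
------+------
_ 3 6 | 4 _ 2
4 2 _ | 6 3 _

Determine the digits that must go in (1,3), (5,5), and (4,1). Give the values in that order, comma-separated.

For (1,3):
  Consider where 4 can go in column 3.
  (6,3) is out (row 6 already has a 4).
  So the only cell in column 3 that can hold 4 is (1,3).
  So (1,3) = 4.
For (5,5):
  Consider where 1 can go in column 5.
  (1,5) is out (box 2 already has a 1).
  (2,5) is out (row 2 already has a 1).
  So the only cell in column 5 that can hold 1 is (5,5).
  So (5,5) = 1.
For (4,1):
  Row 4 already contains {2, 4, 5, 6}.
  Column 1 already contains {1, 2, 4, 6}.
  Its 2×3 block (box 3) already contains {1, 2, 5, 6}.
  The only value from 1–6 not eliminated is 3, so (4,1) = 3.

4,1,3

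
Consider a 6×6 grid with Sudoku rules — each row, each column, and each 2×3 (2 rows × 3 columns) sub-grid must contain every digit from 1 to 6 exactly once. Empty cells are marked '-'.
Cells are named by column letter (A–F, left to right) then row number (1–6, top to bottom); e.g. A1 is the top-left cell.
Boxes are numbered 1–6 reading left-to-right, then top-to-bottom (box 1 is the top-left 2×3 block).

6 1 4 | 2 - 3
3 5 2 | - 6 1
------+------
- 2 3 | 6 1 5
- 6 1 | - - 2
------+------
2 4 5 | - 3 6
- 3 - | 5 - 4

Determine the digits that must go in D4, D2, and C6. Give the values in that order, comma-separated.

3,4,6

For D4:
  Consider where 3 can go in column D.
  D2 is out (row 2 already has a 3).
  D5 is out (row 5 already has a 3).
  So the only cell in column D that can hold 3 is D4.
  So D4 = 3.
For D2:
  Row 2 already contains {1, 2, 3, 5, 6}.
  Column D already contains {2, 5, 6}.
  Its 2×3 block (box 2) already contains {1, 2, 3, 6}.
  The only value from 1–6 not eliminated is 4, so D2 = 4.
For C6:
  Row 6 already contains {3, 4, 5}.
  Column C already contains {1, 2, 3, 4, 5}.
  Its 2×3 block (box 5) already contains {2, 3, 4, 5}.
  The only value from 1–6 not eliminated is 6, so C6 = 6.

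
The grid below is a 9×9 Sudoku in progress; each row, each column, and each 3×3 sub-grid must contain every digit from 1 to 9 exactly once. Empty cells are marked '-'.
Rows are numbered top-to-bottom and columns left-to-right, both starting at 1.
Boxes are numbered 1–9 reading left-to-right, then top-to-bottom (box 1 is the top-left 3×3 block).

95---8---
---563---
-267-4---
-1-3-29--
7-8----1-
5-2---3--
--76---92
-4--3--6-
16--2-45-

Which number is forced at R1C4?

2

Cell R1C4 itself could take any of {1, 2} by direct elimination.
Consider where 2 can go in column 4.
R5C4 is out (box 5 already has a 2).
R6C4 is out (row 6 already has a 2).
R8C4 is out (box 8 already has a 2).
R9C4 is out (row 9 already has a 2).
So the only cell in column 4 that can hold 2 is R1C4.
Therefore R1C4 = 2.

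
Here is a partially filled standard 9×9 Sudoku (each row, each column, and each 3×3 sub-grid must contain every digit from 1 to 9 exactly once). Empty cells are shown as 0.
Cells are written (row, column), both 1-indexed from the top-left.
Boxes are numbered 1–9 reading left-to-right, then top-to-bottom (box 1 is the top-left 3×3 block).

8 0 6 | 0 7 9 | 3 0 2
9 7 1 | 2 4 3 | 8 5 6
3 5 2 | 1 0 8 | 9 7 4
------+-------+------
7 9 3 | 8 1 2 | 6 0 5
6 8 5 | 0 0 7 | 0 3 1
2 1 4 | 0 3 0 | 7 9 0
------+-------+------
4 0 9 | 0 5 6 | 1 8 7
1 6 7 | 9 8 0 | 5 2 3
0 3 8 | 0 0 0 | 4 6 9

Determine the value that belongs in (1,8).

1

Row 1 already contains {2, 3, 6, 7, 8, 9}.
Column 8 already contains {2, 3, 5, 6, 7, 8, 9}.
Its 3×3 block (box 3) already contains {2, 3, 4, 5, 6, 7, 8, 9}.
The only value from 1–9 not eliminated is 1, so (1,8) = 1.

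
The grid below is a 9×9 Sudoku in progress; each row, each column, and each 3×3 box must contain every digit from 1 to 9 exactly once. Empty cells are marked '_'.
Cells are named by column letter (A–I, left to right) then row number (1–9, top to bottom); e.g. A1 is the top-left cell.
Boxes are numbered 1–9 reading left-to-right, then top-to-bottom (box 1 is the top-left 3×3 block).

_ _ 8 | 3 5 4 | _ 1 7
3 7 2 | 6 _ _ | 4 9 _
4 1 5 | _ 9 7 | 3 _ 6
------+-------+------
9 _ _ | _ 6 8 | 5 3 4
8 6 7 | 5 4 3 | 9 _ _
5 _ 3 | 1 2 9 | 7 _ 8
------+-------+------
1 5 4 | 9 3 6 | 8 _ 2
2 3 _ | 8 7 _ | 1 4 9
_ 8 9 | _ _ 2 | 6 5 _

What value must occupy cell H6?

6

Row 6 already contains {1, 2, 3, 5, 7, 8, 9}.
Column H already contains {1, 3, 4, 5, 9}.
Its 3×3 block (box 6) already contains {3, 4, 5, 7, 8, 9}.
The only value from 1–9 not eliminated is 6, so H6 = 6.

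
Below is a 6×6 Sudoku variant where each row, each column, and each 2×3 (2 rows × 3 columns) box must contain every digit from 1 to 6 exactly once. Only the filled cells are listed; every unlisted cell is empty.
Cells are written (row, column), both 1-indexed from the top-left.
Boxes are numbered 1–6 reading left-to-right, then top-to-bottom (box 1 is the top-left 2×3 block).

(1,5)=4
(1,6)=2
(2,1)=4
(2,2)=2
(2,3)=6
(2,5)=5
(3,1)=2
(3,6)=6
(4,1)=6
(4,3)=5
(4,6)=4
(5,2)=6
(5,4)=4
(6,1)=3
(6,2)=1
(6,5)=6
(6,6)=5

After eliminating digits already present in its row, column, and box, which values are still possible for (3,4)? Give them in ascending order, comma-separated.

1,3,5

Row 3 already contains {2, 6}.
Column 4 already contains {4}.
Its 2×3 block (box 4) already contains {4, 6}.
Removing those from 1–6 leaves {1, 3, 5} as the candidates for (3,4).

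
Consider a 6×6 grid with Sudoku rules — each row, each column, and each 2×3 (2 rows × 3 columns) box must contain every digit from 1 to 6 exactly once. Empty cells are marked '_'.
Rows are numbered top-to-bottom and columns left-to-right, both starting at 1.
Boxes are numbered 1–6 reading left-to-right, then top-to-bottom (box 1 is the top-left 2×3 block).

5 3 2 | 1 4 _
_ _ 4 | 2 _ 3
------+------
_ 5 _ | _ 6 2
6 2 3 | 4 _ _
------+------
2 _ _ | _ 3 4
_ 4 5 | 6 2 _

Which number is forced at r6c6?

Row 6 already contains {2, 4, 5, 6}.
Column 6 already contains {2, 3, 4}.
Its 2×3 block (box 6) already contains {2, 3, 4, 6}.
The only value from 1–6 not eliminated is 1, so r6c6 = 1.

1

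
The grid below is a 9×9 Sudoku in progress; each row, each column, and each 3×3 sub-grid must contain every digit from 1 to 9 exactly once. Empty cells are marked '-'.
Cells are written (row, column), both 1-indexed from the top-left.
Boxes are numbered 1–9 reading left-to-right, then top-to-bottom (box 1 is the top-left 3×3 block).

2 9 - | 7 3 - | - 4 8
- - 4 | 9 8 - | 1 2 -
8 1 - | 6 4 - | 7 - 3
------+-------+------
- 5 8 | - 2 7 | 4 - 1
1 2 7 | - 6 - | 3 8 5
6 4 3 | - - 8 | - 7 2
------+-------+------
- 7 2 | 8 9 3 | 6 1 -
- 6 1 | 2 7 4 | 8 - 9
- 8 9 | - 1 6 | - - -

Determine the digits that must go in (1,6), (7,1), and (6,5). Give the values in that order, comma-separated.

1,5,5

For (1,6):
  Consider where 1 can go in box 2.
  (2,6) is out (row 2 already has a 1).
  (3,6) is out (row 3 already has a 1).
  So the only cell in box 2 that can hold 1 is (1,6).
  So (1,6) = 1.
For (7,1):
  Consider where 5 can go in row 7.
  (7,9) is out (column 9 already has a 5).
  So the only cell in row 7 that can hold 5 is (7,1).
  So (7,1) = 5.
For (6,5):
  Row 6 already contains {2, 3, 4, 6, 7, 8}.
  Column 5 already contains {1, 2, 3, 4, 6, 7, 8, 9}.
  Its 3×3 block (box 5) already contains {2, 6, 7, 8}.
  The only value from 1–9 not eliminated is 5, so (6,5) = 5.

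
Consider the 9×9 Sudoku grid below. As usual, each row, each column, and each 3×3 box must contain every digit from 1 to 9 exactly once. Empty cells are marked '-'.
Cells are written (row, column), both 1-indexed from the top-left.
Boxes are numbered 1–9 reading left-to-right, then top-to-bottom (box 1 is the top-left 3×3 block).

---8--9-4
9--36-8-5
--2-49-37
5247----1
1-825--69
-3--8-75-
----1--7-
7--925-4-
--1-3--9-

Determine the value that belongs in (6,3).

Cell (6,3) itself could take any of {6, 9} by direct elimination.
Consider where 9 can go in row 6.
(6,1) is out (column 1 already has a 9).
(6,4) is out (column 4 already has a 9).
(6,6) is out (column 6 already has a 9).
(6,9) is out (column 9 already has a 9).
So the only cell in row 6 that can hold 9 is (6,3).
Therefore (6,3) = 9.

9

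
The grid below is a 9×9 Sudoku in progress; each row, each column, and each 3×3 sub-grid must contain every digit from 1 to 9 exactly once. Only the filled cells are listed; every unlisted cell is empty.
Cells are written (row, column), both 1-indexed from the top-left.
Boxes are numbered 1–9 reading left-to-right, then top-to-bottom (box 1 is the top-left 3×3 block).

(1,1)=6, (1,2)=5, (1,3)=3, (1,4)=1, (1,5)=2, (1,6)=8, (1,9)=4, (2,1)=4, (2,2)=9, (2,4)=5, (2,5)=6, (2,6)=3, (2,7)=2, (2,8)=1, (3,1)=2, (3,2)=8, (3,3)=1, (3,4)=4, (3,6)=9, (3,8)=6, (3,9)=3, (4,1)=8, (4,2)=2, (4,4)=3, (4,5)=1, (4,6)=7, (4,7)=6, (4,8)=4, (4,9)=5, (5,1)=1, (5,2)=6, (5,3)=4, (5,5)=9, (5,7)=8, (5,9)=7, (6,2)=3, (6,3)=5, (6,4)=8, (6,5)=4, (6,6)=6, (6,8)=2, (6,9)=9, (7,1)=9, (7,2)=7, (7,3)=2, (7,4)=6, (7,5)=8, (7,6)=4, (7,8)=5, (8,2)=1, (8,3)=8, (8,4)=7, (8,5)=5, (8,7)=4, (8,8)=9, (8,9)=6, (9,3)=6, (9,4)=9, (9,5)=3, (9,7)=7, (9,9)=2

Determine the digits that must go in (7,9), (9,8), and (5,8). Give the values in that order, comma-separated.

1,8,3

For (7,9):
  Row 7 already contains {2, 4, 5, 6, 7, 8, 9}.
  Column 9 already contains {2, 3, 4, 5, 6, 7, 9}.
  Its 3×3 block (box 9) already contains {2, 4, 5, 6, 7, 9}.
  The only value from 1–9 not eliminated is 1, so (7,9) = 1.
For (9,8):
  Row 9 already contains {2, 3, 6, 7, 9}.
  Column 8 already contains {1, 2, 4, 5, 6, 9}.
  Its 3×3 block (box 9) already contains {2, 4, 5, 6, 7, 9}.
  The only value from 1–9 not eliminated is 8, so (9,8) = 8.
For (5,8):
  Row 5 already contains {1, 4, 6, 7, 8, 9}.
  Column 8 already contains {1, 2, 4, 5, 6, 9}.
  Its 3×3 block (box 6) already contains {2, 4, 5, 6, 7, 8, 9}.
  The only value from 1–9 not eliminated is 3, so (5,8) = 3.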